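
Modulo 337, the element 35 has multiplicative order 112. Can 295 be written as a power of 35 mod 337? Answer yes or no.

yes

295 ∈ ⟨35⟩ iff 295^112 ≡ 1 (mod 337), since |⟨35⟩| = 112.
295^112 mod 337 = 1.
Since 1 = 1, 295 lies in the subgroup.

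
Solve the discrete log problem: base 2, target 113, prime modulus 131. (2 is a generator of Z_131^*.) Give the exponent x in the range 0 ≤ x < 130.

80

Baby-step giant-step with m = ceil(sqrt(130)) = 12.
Baby table (2^j mod 131 for j=0..11):
  0:1  1:2  2:4  3:8  4:16  5:32  6:64  7:128
  8:125  9:119  10:107  11:83
Giant step factor: 2^(-12) ≡ 15 (mod 131).
Scan 113·15^i mod 131 for i = 0, 1, …:
  i=0: 113   i=1: 123   i=2: 11   i=3: 34
  i=4: 117   i=5: 52   i=6: 125
Match at i=6, j=8: x = 6·12 + 8 = 80.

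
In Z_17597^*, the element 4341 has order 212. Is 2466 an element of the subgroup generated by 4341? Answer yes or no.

2466 ∈ ⟨4341⟩ iff 2466^212 ≡ 1 (mod 17597), since |⟨4341⟩| = 212.
2466^212 mod 17597 = 7049.
Since 7049 ≠ 1, 2466 does not lie in the subgroup.

no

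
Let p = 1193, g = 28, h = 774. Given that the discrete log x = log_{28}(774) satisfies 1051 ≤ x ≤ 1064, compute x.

1053

Compute 28^1051 mod 1193 = 844, then multiply by 28 repeatedly:
  28^1051=844  28^1052=965  28^1053=774
Found 774 at exponent 1053.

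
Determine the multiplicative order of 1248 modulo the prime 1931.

965

The order of 1248 must divide p − 1 = 1930 = 2 · 5 · 193.
Divisors: 1, 2, 5, 10, 193, 386, 965, 1930.
Check each in increasing order: 1248^1 ≡ 1248;  1248^2 ≡ 1118;  1248^5 ≡ 870;  1248^10 ≡ 1879;  1248^193 ≡ 1817;  1248^386 ≡ 1410;  1248^965 ≡ 1.
Smallest exponent giving 1 is 965.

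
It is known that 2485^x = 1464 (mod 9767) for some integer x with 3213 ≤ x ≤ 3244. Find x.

3235

Compute 2485^3213 mod 9767 = 5129, then multiply by 2485 repeatedly:
  2485^3213=5129  2485^3214=9397  2485^3215=8415  2485^3216=128  2485^3217=5536
  2485^3218=5024  2485^3219=2414  2485^3220=1852  2485^3221=1963  2485^3222=4322
  2485^3223=6237  2485^3224=8483  2485^3225=3069  2485^3226=8205  2485^3227=5696
  2485^3228=2177  2485^3229=8694  2485^3230=9753  2485^3231=4278  2485^3232=4334
  2485^3233=6756  2485^3234=8954  2485^3235=1464
Found 1464 at exponent 3235.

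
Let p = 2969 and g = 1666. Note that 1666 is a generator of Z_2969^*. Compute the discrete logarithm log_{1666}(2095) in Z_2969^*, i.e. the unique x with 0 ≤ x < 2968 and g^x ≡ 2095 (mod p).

1436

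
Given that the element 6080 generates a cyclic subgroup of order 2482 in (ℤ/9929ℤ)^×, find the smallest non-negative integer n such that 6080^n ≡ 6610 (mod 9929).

396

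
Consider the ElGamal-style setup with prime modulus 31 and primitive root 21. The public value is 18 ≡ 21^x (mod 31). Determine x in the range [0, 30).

Successive powers of 21 modulo 31:
  21^0=1  21^1=21  21^2=7  21^3=23  21^4=18
So 21^4 ≡ 18 (mod 31), giving x = 4.

4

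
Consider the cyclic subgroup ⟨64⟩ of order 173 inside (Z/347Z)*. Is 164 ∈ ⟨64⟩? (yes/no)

164 ∈ ⟨64⟩ iff 164^173 ≡ 1 (mod 347), since |⟨64⟩| = 173.
164^173 mod 347 = 346.
Since 346 ≠ 1, 164 does not lie in the subgroup.

no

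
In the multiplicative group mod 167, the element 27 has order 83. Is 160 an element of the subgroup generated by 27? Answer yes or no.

160 ∈ ⟨27⟩ iff 160^83 ≡ 1 (mod 167), since |⟨27⟩| = 83.
160^83 mod 167 = 166.
Since 166 ≠ 1, 160 does not lie in the subgroup.

no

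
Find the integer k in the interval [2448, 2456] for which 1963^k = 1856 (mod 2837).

2448

Compute 1963^2448 mod 2837 = 1856, then multiply by 1963 repeatedly:
  1963^2448=1856
Found 1856 at exponent 2448.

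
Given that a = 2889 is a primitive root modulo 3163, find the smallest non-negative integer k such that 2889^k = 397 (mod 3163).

437

Baby-step giant-step with m = ceil(sqrt(3162)) = 57.
Baby table (2889^j mod 3163 for j=0..56):
  0:1  1:2889  2:2327  3:1328  4:3036  5:5  6:1793  7:2146
  8:314  9:2528  10:25  11:2639  12:1241  13:1570  14:3151  15:125
  16:543  17:3042  18:1524  19:3103  20:625  21:2715  22:2558  23:1294
  24:2863  25:3125  26:923  27:138  28:144  29:1663  30:2973  31:1452
  32:690  33:720  34:1989  35:2213  36:934  37:287  38:437  39:456
  40:1576  41:1507  42:1435  43:2185  44:2280  45:1554  46:1209  47:849
  48:1436  49:1911  50:1444  51:2882  52:1082  53:854  54:66  55:894
  56:1758
Giant step factor: 2889^(-57) ≡ 2317 (mod 3163).
Scan 397·2317^i mod 3163 for i = 0, 1, …:
  i=0: 397   i=1: 2579   i=2: 636   i=3: 2817
  i=4: 1720   i=5: 3023   i=6: 1409   i=7: 437
Match at i=7, j=38: k = 7·57 + 38 = 437.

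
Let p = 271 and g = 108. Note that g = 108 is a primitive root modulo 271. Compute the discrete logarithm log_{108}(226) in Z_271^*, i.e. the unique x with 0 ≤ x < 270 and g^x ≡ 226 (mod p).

Baby-step giant-step with m = ceil(sqrt(270)) = 17.
Baby table (108^j mod 271 for j=0..16):
  0:1  1:108  2:11  3:104  4:121  5:60  6:247  7:118
  8:7  9:214  10:77  11:186  12:34  13:149  14:103  15:13
  16:49
Giant step factor: 108^(-17) ≡ 235 (mod 271).
Scan 226·235^i mod 271 for i = 0, 1, …:
  i=0: 226   i=1: 265   i=2: 216   i=3: 83
  i=4: 264   i=5: 252   i=6: 142   i=7: 37
  i=8: 23   i=9: 256   i=10: 269   i=11: 72
  i=12: 118
Match at i=12, j=7: x = 12·17 + 7 = 211.

211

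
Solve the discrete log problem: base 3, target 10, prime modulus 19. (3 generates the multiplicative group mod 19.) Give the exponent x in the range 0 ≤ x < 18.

Successive powers of 3 modulo 19:
  3^0=1  3^1=3  3^2=9  3^3=8  3^4=5  3^5=15
  3^6=7  3^7=2  3^8=6  3^9=18  3^10=16  3^11=10
So 3^11 ≡ 10 (mod 19), giving x = 11.

11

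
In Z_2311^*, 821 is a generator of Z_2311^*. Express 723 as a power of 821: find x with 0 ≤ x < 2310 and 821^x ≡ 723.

Baby-step giant-step with m = ceil(sqrt(2310)) = 49.
Baby table (821^j mod 2311 for j=0..48):
  0:1  1:821  2:1540  3:223  4:514  5:1392  6:1198  7:1383
  8:742  9:1389  10:1046  11:1385  12:73  13:2158  14:1492  15:102
  16:546  17:2243  18:1947  19:1586  20:1013  21:2024  22:95  23:1732
  24:707  25:386  26:299  27:513  28:571  29:1969  30:1160  31:228
  32:2308  33:2159  34:2  35:1642  36:769  37:446  38:1028  39:473
  40:85  41:455  42:1484  43:467  44:2092  45:459  46:146  47:2005
  48:673
Giant step factor: 821^(-49) ≡ 1552 (mod 2311).
Scan 723·1552^i mod 2311 for i = 0, 1, …:
  i=0: 723   i=1: 1261   i=2: 1966   i=3: 712
  i=4: 366   i=5: 1837   i=6: 1561   i=7: 744
  i=8: 1499   i=9: 1582     …   i=35: 946
  i=36: 707
Match at i=36, j=24: x = 36·49 + 24 = 1788.

1788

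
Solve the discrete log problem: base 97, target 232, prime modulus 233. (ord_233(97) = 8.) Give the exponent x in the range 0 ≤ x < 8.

Successive powers of 97 modulo 233:
  97^0=1  97^1=97  97^2=89  97^3=12  97^4=232
So 97^4 ≡ 232 (mod 233), giving x = 4.

4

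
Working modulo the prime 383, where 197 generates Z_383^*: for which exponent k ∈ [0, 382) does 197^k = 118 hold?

371

Baby-step giant-step with m = ceil(sqrt(382)) = 20.
Baby table (197^j mod 383 for j=0..19):
  0:1  1:197  2:126  3:310  4:173  5:377  6:350  7:10
  8:55  9:111  10:36  11:198  12:323  13:53  14:100  15:167
  16:344  17:360  18:65  19:166
Giant step factor: 197^(-20) ≡ 284 (mod 383).
Scan 118·284^i mod 383 for i = 0, 1, …:
  i=0: 118   i=1: 191   i=2: 241   i=3: 270
  i=4: 80   i=5: 123   i=6: 79   i=7: 222
  i=8: 236   i=9: 382     …   i=17: 381
  i=18: 198
Match at i=18, j=11: k = 18·20 + 11 = 371.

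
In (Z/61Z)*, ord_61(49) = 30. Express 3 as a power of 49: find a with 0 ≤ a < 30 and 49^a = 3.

Successive powers of 49 modulo 61:
  49^0=1  49^1=49  49^2=22  49^3=41  49^4=57  49^5=48
  49^6=34  49^7=19  49^8=16  49^9=52  49^10=47  49^11=46
  49^12=58  49^13=36  49^14=56  49^15=60  49^16=12  49^17=39
  49^18=20  49^19=4  49^20=13  49^21=27  49^22=42  49^23=45
  49^24=9  49^25=14  49^26=15  49^27=3
So 49^27 ≡ 3 (mod 61), giving a = 27.

27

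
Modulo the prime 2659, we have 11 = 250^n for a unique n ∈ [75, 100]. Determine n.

Compute 250^75 mod 2659 = 2335, then multiply by 250 repeatedly:
  250^75=2335  250^76=1429  250^77=944  250^78=2008  250^79=2108
  250^80=518  250^81=1868  250^82=1675  250^83=1287  250^84=11
Found 11 at exponent 84.

84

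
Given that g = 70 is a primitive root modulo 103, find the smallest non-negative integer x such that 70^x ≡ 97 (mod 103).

Baby-step giant-step with m = ceil(sqrt(102)) = 11.
Baby table (70^j mod 103 for j=0..10):
  0:1  1:70  2:59  3:10  4:82  5:75  6:100  7:99
  8:29  9:73  10:63
Giant step factor: 70^(-11) ≡ 65 (mod 103).
Scan 97·65^i mod 103 for i = 0, 1, …:
  i=0: 97   i=1: 22   i=2: 91   i=3: 44
  i=4: 79   i=5: 88   i=6: 55   i=7: 73
Match at i=7, j=9: x = 7·11 + 9 = 86.

86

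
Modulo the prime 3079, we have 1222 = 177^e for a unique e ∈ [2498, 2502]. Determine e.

2498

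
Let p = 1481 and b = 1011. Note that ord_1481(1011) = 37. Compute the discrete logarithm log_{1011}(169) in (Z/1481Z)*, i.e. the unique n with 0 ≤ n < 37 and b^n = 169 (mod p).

Successive powers of 1011 modulo 1481:
  1011^0=1  1011^1=1011  1011^2=231  1011^3=1024  1011^4=45  1011^5=1065
  1011^6=28  1011^7=169
So 1011^7 ≡ 169 (mod 1481), giving n = 7.

7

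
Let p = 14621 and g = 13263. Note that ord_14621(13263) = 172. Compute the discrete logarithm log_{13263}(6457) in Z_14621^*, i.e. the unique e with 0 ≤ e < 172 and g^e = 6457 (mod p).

137

Baby-step giant-step with m = ceil(sqrt(172)) = 14.
Baby table (13263^j mod 14621 for j=0..13):
  0:1  1:13263  2:1918  3:12515  4:8853  5:10709  6:5073  7:11978
  8:7049  9:4213  10:10178  11:9742  12:2369  13:14139
Giant step factor: 13263^(-14) ≡ 10928 (mod 14621).
Scan 6457·10928^i mod 14621 for i = 0, 1, …:
  i=0: 6457   i=1: 1150   i=2: 7761   i=3: 10408
  i=4: 1865   i=5: 13667   i=6: 14082   i=7: 2071
  i=8: 13201   i=9: 9742
Match at i=9, j=11: e = 9·14 + 11 = 137.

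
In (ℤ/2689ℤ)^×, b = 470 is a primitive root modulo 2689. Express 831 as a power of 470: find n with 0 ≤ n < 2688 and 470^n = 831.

186

Baby-step giant-step with m = ceil(sqrt(2688)) = 52.
Baby table (470^j mod 2689 for j=0..51):
  0:1  1:470  2:402  3:710  4:264  5:386  6:1257  7:1899
  8:2471  9:2411  10:1101  11:1182  12:1606  13:1900  14:252  15:124
  16:1811  17:1446  18:1992  19:468  20:2151  21:2595  22:1533  23:2547
  24:485  25:2074  26:1362  27:158  28:1657  29:1669  30:1931  31:1377
  32:1830  33:2309  34:1563  35:513  36:1789  37:1862  38:1215  39:982
  40:1721  41:2170  42:769  43:1104  44:2592  45:123  46:1341  47:1044
  48:1282  49:204  50:1765  51:1338
Giant step factor: 470^(-52) ≡ 360 (mod 2689).
Scan 831·360^i mod 2689 for i = 0, 1, …:
  i=0: 831   i=1: 681   i=2: 461   i=3: 1931
Match at i=3, j=30: n = 3·52 + 30 = 186.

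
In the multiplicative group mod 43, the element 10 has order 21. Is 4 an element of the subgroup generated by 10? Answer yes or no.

⟨10⟩ has order 21; its elements mod 43 are {1, 4, 6, 9, 10, 11, 13, 14, 15, 16, 17, 21, 23, 24, 25, 31, 35, 36, 38, 40, 41}.
4 is in this set.

yes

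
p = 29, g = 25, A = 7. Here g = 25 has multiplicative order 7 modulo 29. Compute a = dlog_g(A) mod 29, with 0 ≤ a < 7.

6

Successive powers of 25 modulo 29:
  25^0=1  25^1=25  25^2=16  25^3=23  25^4=24  25^5=20
  25^6=7
So 25^6 ≡ 7 (mod 29), giving a = 6.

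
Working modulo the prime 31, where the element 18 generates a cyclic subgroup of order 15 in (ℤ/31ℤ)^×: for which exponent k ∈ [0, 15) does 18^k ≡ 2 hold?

Successive powers of 18 modulo 31:
  18^0=1  18^1=18  18^2=14  18^3=4  18^4=10  18^5=25
  18^6=16  18^7=9  18^8=7  18^9=2
So 18^9 ≡ 2 (mod 31), giving k = 9.

9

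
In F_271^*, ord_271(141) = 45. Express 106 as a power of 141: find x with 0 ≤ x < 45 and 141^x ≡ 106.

40

Baby-step giant-step with m = ceil(sqrt(45)) = 7.
Baby table (141^j mod 271 for j=0..6):
  0:1  1:141  2:98  3:268  4:119  5:248  6:9
Giant step factor: 141^(-7) ≡ 167 (mod 271).
Scan 106·167^i mod 271 for i = 0, 1, …:
  i=0: 106   i=1: 87   i=2: 166   i=3: 80
  i=4: 81   i=5: 248
Match at i=5, j=5: x = 5·7 + 5 = 40.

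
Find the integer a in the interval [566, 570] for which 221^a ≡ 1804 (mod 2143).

570

Compute 221^566 mod 2143 = 950, then multiply by 221 repeatedly:
  221^566=950  221^567=2079  221^568=857  221^569=813  221^570=1804
Found 1804 at exponent 570.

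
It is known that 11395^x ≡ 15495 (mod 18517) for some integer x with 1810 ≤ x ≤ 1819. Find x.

1818

Compute 11395^1810 mod 18517 = 10632, then multiply by 11395 repeatedly:
  11395^1810=10632  11395^1811=13426  11395^1812=1816  11395^1813=9831  11395^1814=14912
  11395^1815=10248  11395^1816=7758  11395^1817=2252  11395^1818=15495
Found 15495 at exponent 1818.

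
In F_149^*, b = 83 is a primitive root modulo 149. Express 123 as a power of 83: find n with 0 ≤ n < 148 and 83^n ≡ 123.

60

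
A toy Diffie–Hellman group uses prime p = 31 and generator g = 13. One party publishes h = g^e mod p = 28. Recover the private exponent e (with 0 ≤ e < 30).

26

Successive powers of 13 modulo 31:
  13^0=1  13^1=13  13^2=14  13^3=27  13^4=10  13^5=6
  13^6=16  13^7=22  13^8=7  13^9=29  13^10=5  13^11=3
  13^12=8  13^13=11  13^14=19  13^15=30  13^16=18  13^17=17
  13^18=4  13^19=21  13^20=25  13^21=15  13^22=9  13^23=24
  13^24=2  13^25=26  13^26=28
So 13^26 ≡ 28 (mod 31), giving e = 26.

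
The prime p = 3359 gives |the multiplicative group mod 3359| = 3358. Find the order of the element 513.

The order of 513 must divide p − 1 = 3358 = 2 · 23 · 73.
Divisors: 1, 2, 23, 46, 73, 146, 1679, 3358.
Check each in increasing order: 513^1 ≡ 513;  513^2 ≡ 1167;  513^23 ≡ 759;  513^46 ≡ 1692;  513^73 ≡ 2704;  513^146 ≡ 2432;  513^1679 ≡ 1.
Smallest exponent giving 1 is 1679.

1679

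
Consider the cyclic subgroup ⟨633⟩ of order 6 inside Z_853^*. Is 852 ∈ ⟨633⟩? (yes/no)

852 ∈ ⟨633⟩ iff 852^6 ≡ 1 (mod 853), since |⟨633⟩| = 6.
852^6 mod 853 = 1.
Since 1 = 1, 852 lies in the subgroup.

yes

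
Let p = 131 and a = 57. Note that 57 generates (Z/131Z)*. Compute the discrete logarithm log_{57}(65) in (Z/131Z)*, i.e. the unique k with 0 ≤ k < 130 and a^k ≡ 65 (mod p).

82

Baby-step giant-step with m = ceil(sqrt(130)) = 12.
Baby table (57^j mod 131 for j=0..11):
  0:1  1:57  2:105  3:90  4:21  5:18  6:109  7:56
  8:48  9:116  10:62  11:128
Giant step factor: 57^(-12) ≡ 36 (mod 131).
Scan 65·36^i mod 131 for i = 0, 1, …:
  i=0: 65   i=1: 113   i=2: 7   i=3: 121
  i=4: 33   i=5: 9   i=6: 62
Match at i=6, j=10: k = 6·12 + 10 = 82.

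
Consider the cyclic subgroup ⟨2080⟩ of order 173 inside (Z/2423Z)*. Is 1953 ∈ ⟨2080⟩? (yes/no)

yes

1953 ∈ ⟨2080⟩ iff 1953^173 ≡ 1 (mod 2423), since |⟨2080⟩| = 173.
1953^173 mod 2423 = 1.
Since 1 = 1, 1953 lies in the subgroup.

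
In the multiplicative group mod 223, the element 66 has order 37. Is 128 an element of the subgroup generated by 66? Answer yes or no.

128 ∈ ⟨66⟩ iff 128^37 ≡ 1 (mod 223), since |⟨66⟩| = 37.
128^37 mod 223 = 1.
Since 1 = 1, 128 lies in the subgroup.

yes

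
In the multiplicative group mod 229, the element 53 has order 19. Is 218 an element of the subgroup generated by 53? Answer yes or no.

yes

218 ∈ ⟨53⟩ iff 218^19 ≡ 1 (mod 229), since |⟨53⟩| = 19.
218^19 mod 229 = 1.
Since 1 = 1, 218 lies in the subgroup.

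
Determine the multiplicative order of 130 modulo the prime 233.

232

The order of 130 must divide p − 1 = 232 = 2^3 · 29.
Divisors: 1, 2, 4, 8, 29, 58, 116, 232.
Check each in increasing order: 130^1 ≡ 130;  130^2 ≡ 124;  130^4 ≡ 231;  130^8 ≡ 4;  130^29 ≡ 136;  130^58 ≡ 89;  130^116 ≡ 232;  130^232 ≡ 1.
Smallest exponent giving 1 is 232.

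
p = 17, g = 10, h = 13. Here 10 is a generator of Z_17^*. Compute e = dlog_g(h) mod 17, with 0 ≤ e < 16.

12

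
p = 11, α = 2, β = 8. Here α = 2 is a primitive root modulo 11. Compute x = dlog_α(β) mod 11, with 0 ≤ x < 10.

3

Successive powers of 2 modulo 11:
  2^0=1  2^1=2  2^2=4  2^3=8
So 2^3 ≡ 8 (mod 11), giving x = 3.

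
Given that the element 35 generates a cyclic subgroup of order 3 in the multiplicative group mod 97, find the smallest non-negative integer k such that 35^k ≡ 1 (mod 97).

0

Successive powers of 35 modulo 97:
  35^0=1
So 35^0 ≡ 1 (mod 97), giving k = 0.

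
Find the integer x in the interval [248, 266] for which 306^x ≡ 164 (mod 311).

Compute 306^248 mod 311 = 216, then multiply by 306 repeatedly:
  306^248=216  306^249=164
Found 164 at exponent 249.

249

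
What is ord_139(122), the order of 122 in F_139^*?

69

The order of 122 must divide p − 1 = 138 = 2 · 3 · 23.
Divisors: 1, 2, 3, 6, 23, 46, 69, 138.
Check each in increasing order: 122^1 ≡ 122;  122^2 ≡ 11;  122^3 ≡ 91;  122^6 ≡ 80;  122^23 ≡ 96;  122^46 ≡ 42;  122^69 ≡ 1.
Smallest exponent giving 1 is 69.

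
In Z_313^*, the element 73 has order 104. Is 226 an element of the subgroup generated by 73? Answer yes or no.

no

226 ∈ ⟨73⟩ iff 226^104 ≡ 1 (mod 313), since |⟨73⟩| = 104.
226^104 mod 313 = 214.
Since 214 ≠ 1, 226 does not lie in the subgroup.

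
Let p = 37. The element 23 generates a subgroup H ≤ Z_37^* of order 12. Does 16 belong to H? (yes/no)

⟨23⟩ has order 12; its elements mod 37 are {1, 6, 8, 10, 11, 14, 23, 26, 27, 29, 31, 36}.
16 is not in this set.

no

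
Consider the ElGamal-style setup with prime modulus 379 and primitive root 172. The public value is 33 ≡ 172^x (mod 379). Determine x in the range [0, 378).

246

Baby-step giant-step with m = ceil(sqrt(378)) = 20.
Baby table (172^j mod 379 for j=0..19):
  0:1  1:172  2:22  3:373  4:105  5:247  6:36  7:128
  8:34  9:163  10:369  11:175  12:159  13:60  14:87  15:183
  16:19  17:236  18:39  19:265
Giant step factor: 172^(-20) ≡ 307 (mod 379).
Scan 33·307^i mod 379 for i = 0, 1, …:
  i=0: 33   i=1: 277   i=2: 143   i=3: 316
  i=4: 367   i=5: 106   i=6: 327   i=7: 333
  i=8: 280   i=9: 306   i=10: 329   i=11: 189
  i=12: 36
Match at i=12, j=6: x = 12·20 + 6 = 246.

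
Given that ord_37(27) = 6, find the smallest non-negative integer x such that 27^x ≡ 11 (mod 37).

Successive powers of 27 modulo 37:
  27^0=1  27^1=27  27^2=26  27^3=36  27^4=10  27^5=11
So 27^5 ≡ 11 (mod 37), giving x = 5.

5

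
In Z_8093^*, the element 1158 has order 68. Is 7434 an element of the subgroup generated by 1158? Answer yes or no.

7434 ∈ ⟨1158⟩ iff 7434^68 ≡ 1 (mod 8093), since |⟨1158⟩| = 68.
7434^68 mod 8093 = 1.
Since 1 = 1, 7434 lies in the subgroup.

yes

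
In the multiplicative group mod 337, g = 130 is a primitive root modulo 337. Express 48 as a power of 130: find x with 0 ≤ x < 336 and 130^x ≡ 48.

90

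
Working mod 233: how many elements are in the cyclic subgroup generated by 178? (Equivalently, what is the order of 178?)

116

The order of 178 must divide p − 1 = 232 = 2^3 · 29.
Divisors: 1, 2, 4, 8, 29, 58, 116, 232.
Check each in increasing order: 178^1 ≡ 178;  178^2 ≡ 229;  178^4 ≡ 16;  178^8 ≡ 23;  178^29 ≡ 89;  178^58 ≡ 232;  178^116 ≡ 1.
Smallest exponent giving 1 is 116.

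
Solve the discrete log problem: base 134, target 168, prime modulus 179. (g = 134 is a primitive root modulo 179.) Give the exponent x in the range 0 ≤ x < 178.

Baby-step giant-step with m = ceil(sqrt(178)) = 14.
Baby table (134^j mod 179 for j=0..13):
  0:1  1:134  2:56  3:165  4:93  5:111  6:17  7:130
  8:57  9:120  10:149  11:97  12:110  13:62
Giant step factor: 134^(-14) ≡ 75 (mod 179).
Scan 168·75^i mod 179 for i = 0, 1, …:
  i=0: 168   i=1: 70   i=2: 59   i=3: 129
  i=4: 9   i=5: 138   i=6: 147   i=7: 106
  i=8: 74   i=9: 1
Match at i=9, j=0: x = 9·14 + 0 = 126.

126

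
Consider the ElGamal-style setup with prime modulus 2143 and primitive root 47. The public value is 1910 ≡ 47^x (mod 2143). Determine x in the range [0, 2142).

2113

Baby-step giant-step with m = ceil(sqrt(2142)) = 47.
Baby table (47^j mod 2143 for j=0..46):
  0:1  1:47  2:66  3:959  4:70  5:1147  6:334  7:697
  8:614  9:999  10:1950  11:1644  12:120  13:1354  14:1491  15:1501
  16:1971  17:488  18:1506  19:63  20:818  21:2015  22:413  23:124
  24:1542  25:1755  26:1051  27:108  28:790  29:699  30:708  31:1131
  32:1725  33:1784  34:271  35:2022  36:742  37:586  38:1826  39:102
  40:508  41:303  42:1383  43:711  44:1272  45:1923  46:375
Giant step factor: 47^(-47) ≡ 1595 (mod 2143).
Scan 1910·1595^i mod 2143 for i = 0, 1, …:
  i=0: 1910   i=1: 1247   i=2: 261   i=3: 553
  i=4: 1262   i=5: 613   i=6: 527   i=7: 509
  i=8: 1801   i=9: 975     …   i=43: 1330
  i=44: 1923
Match at i=44, j=45: x = 44·47 + 45 = 2113.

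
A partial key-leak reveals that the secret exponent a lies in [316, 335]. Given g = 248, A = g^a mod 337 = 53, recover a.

Compute 248^316 mod 337 = 196, then multiply by 248 repeatedly:
  248^316=196  248^317=80  248^318=294  248^319=120  248^320=104
  248^321=180  248^322=156  248^323=270  248^324=234  248^325=68
  248^326=14  248^327=102  248^328=21  248^329=153  248^330=200
  248^331=61  248^332=300  248^333=260  248^334=113  248^335=53
Found 53 at exponent 335.

335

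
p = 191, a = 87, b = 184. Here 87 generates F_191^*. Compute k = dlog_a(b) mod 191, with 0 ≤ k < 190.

114

Baby-step giant-step with m = ceil(sqrt(190)) = 14.
Baby table (87^j mod 191 for j=0..13):
  0:1  1:87  2:120  3:126  4:75  5:31  6:23  7:91
  8:86  9:33  10:6  11:140  12:147  13:183
Giant step factor: 87^(-14) ≡ 59 (mod 191).
Scan 184·59^i mod 191 for i = 0, 1, …:
  i=0: 184   i=1: 160   i=2: 81   i=3: 4
  i=4: 45   i=5: 172   i=6: 25   i=7: 138
  i=8: 120
Match at i=8, j=2: k = 8·14 + 2 = 114.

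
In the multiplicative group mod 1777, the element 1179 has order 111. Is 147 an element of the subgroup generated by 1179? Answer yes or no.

147 ∈ ⟨1179⟩ iff 147^111 ≡ 1 (mod 1777), since |⟨1179⟩| = 111.
147^111 mod 1777 = 1.
Since 1 = 1, 147 lies in the subgroup.

yes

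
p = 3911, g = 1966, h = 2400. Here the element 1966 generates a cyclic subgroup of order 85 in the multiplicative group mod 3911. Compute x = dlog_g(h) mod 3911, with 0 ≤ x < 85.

81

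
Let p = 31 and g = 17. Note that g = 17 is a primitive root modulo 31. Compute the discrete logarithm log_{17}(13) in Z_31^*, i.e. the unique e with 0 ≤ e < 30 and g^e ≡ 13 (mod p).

23

Successive powers of 17 modulo 31:
  17^0=1  17^1=17  17^2=10  17^3=15  17^4=7  17^5=26
  17^6=8  17^7=12  17^8=18  17^9=27  17^10=25  17^11=22
  17^12=2  17^13=3  17^14=20  17^15=30  17^16=14  17^17=21
  17^18=16  17^19=24  17^20=5  17^21=23  17^22=19  17^23=13
So 17^23 ≡ 13 (mod 31), giving e = 23.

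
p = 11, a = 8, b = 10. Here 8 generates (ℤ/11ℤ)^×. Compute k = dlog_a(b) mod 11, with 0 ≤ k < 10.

5

Successive powers of 8 modulo 11:
  8^0=1  8^1=8  8^2=9  8^3=6  8^4=4  8^5=10
So 8^5 ≡ 10 (mod 11), giving k = 5.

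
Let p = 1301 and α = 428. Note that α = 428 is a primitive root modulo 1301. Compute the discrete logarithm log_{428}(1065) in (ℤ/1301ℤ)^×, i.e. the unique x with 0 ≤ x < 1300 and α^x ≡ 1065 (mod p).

1026

Baby-step giant-step with m = ceil(sqrt(1300)) = 37.
Baby table (428^j mod 1301 for j=0..36):
  0:1  1:428  2:1044  3:589  4:999  5:844  6:855  7:359
  8:134  9:108  10:689  11:866  12:1164  13:1210  14:82  15:1270
  16:1043  17:161  18:1256  19:255  20:1157  21:816  22:580  23:1050
  24:555  25:758  26:475  27:344  28:219  29:60  30:961  31:192
  32:213  33:94  34:1202  35:561  36:724
Giant step factor: 428^(-37) ≡ 139 (mod 1301).
Scan 1065·139^i mod 1301 for i = 0, 1, …:
  i=0: 1065   i=1: 1022   i=2: 249   i=3: 785
  i=4: 1132   i=5: 1228   i=6: 261   i=7: 1152
  i=8: 105   i=9: 284     …   i=26: 1135
  i=27: 344
Match at i=27, j=27: x = 27·37 + 27 = 1026.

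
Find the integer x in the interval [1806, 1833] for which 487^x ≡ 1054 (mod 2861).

1822

Compute 487^1806 mod 2861 = 496, then multiply by 487 repeatedly:
  487^1806=496  487^1807=1228  487^1808=87  487^1809=2315  487^1810=171
  487^1811=308  487^1812=1224  487^1813=1000  487^1814=630  487^1815=683
  487^1816=745  487^1817=2329  487^1818=1267  487^1819=1914  487^1820=2293
  487^1821=901  487^1822=1054
Found 1054 at exponent 1822.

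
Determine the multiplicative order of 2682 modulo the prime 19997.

The order of 2682 must divide p − 1 = 19996 = 2^2 · 4999.
Divisors: 1, 2, 4, 4999, 9998, 19996.
Check each in increasing order: 2682^1 ≡ 2682;  2682^2 ≡ 14201;  2682^4 ≡ 18653;  2682^4999 ≡ 17695;  2682^9998 ≡ 19996;  2682^19996 ≡ 1.
Smallest exponent giving 1 is 19996.

19996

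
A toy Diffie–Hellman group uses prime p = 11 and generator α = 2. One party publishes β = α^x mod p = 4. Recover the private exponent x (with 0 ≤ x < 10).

2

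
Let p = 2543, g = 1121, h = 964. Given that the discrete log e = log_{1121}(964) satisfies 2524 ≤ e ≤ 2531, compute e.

Compute 1121^2524 mod 2543 = 678, then multiply by 1121 repeatedly:
  1121^2524=678  1121^2525=2224  1121^2526=964
Found 964 at exponent 2526.

2526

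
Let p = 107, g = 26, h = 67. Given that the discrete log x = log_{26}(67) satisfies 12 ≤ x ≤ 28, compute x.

Compute 26^12 mod 107 = 48, then multiply by 26 repeatedly:
  26^12=48  26^13=71  26^14=27  26^15=60  26^16=62
  26^17=7  26^18=75  26^19=24  26^20=89  26^21=67
Found 67 at exponent 21.

21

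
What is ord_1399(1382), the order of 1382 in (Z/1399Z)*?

233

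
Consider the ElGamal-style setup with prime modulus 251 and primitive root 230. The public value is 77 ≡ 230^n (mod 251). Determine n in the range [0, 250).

131

Baby-step giant-step with m = ceil(sqrt(250)) = 16.
Baby table (230^j mod 251 for j=0..15):
  0:1  1:230  2:190  3:26  4:207  5:171  6:174  7:111
  8:179  9:6  10:125  11:136  12:156  13:238  14:22  15:40
Giant step factor: 230^(-16) ≡ 75 (mod 251).
Scan 77·75^i mod 251 for i = 0, 1, …:
  i=0: 77   i=1: 2   i=2: 150   i=3: 206
  i=4: 139   i=5: 134   i=6: 10   i=7: 248
  i=8: 26
Match at i=8, j=3: n = 8·16 + 3 = 131.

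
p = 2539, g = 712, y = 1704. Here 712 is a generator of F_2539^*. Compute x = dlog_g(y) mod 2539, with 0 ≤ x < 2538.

Baby-step giant-step with m = ceil(sqrt(2538)) = 51.
Baby table (712^j mod 2539 for j=0..50):
  0:1  1:712  2:1683  3:2427  4:1504  5:1929  6:2388  7:1665
  8:2306  9:1678  10:1406  11:706  12:2489  13:2485  14:2176  15:522
  16:970  17:32  18:2472  19:537  20:1494  21:2426  22:792  23:246
  24:2500  25:161  26:377  27:1829  28:2280  29:939  30:811  31:1079
  32:1470  33:572  34:1024  35:395  36:1950  37:2106  38:1462  39:2493
  40:255  41:1291  42:74  43:1908  44:131  45:1868  46:2119  47:562
  48:1521  49:1338  50:531
Giant step factor: 712^(-51) ≡ 818 (mod 2539).
Scan 1704·818^i mod 2539 for i = 0, 1, …:
  i=0: 1704   i=1: 2500
Match at i=1, j=24: x = 1·51 + 24 = 75.

75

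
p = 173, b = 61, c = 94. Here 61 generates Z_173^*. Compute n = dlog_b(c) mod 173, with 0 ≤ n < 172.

Baby-step giant-step with m = ceil(sqrt(172)) = 14.
Baby table (61^j mod 173 for j=0..13):
  0:1  1:61  2:88  3:5  4:132  5:94  6:25  7:141
  8:124  9:125  10:13  11:101  12:106  13:65
Giant step factor: 61^(-14) ≡ 37 (mod 173).
Scan 94·37^i mod 173 for i = 0, 1, …:
  i=0: 94
Match at i=0, j=5: n = 0·14 + 5 = 5.

5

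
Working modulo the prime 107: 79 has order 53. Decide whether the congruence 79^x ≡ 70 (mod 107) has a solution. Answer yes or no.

no

70 ∈ ⟨79⟩ iff 70^53 ≡ 1 (mod 107), since |⟨79⟩| = 53.
70^53 mod 107 = 106.
Since 106 ≠ 1, 70 does not lie in the subgroup.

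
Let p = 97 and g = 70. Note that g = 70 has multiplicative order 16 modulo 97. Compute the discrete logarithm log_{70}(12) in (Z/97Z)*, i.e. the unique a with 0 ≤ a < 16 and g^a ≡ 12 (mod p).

5

Successive powers of 70 modulo 97:
  70^0=1  70^1=70  70^2=50  70^3=8  70^4=75  70^5=12
So 70^5 ≡ 12 (mod 97), giving a = 5.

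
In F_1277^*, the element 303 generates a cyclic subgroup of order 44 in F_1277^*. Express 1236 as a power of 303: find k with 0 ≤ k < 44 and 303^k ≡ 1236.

3

Baby-step giant-step with m = ceil(sqrt(44)) = 7.
Baby table (303^j mod 1277 for j=0..6):
  0:1  1:303  2:1142  3:1236  4:347  5:427  6:404
Giant step factor: 303^(-7) ≡ 376 (mod 1277).
Scan 1236·376^i mod 1277 for i = 0, 1, …:
  i=0: 1236
Match at i=0, j=3: k = 0·7 + 3 = 3.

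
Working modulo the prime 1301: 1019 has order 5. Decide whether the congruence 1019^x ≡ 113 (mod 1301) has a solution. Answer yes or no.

no

⟨1019⟩ has order 5; its elements mod 1301 are {1, 163, 549, 870, 1019}.
113 is not in this set.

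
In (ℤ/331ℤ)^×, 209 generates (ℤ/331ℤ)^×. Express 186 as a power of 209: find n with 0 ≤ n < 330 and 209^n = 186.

Baby-step giant-step with m = ceil(sqrt(330)) = 19.
Baby table (209^j mod 331 for j=0..18):
  0:1  1:209  2:320  3:18  4:121  5:133  6:324  7:192
  8:77  9:205  10:146  11:62  12:49  13:311  14:123  15:220
  16:302  17:228  18:319
Giant step factor: 209^(-19) ≡ 305 (mod 331).
Scan 186·305^i mod 331 for i = 0, 1, …:
  i=0: 186   i=1: 129   i=2: 287   i=3: 151
  i=4: 46   i=5: 128   i=6: 313   i=7: 137
  i=8: 79   i=9: 263     …   i=13: 243
  i=14: 302
Match at i=14, j=16: n = 14·19 + 16 = 282.

282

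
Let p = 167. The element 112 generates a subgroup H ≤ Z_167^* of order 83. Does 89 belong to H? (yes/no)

yes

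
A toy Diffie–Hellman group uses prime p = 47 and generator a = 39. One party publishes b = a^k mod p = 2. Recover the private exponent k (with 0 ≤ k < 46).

Successive powers of 39 modulo 47:
  39^0=1  39^1=39  39^2=17  39^3=5  39^4=7  39^5=38
  39^6=25  39^7=35  39^8=2
So 39^8 ≡ 2 (mod 47), giving k = 8.

8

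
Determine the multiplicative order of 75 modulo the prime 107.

53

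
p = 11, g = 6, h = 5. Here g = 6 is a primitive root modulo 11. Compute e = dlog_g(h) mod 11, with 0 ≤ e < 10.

6

Successive powers of 6 modulo 11:
  6^0=1  6^1=6  6^2=3  6^3=7  6^4=9  6^5=10
  6^6=5
So 6^6 ≡ 5 (mod 11), giving e = 6.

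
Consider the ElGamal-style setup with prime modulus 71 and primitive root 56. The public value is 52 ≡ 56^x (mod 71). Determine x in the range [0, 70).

69

Baby-step giant-step with m = ceil(sqrt(70)) = 9.
Baby table (56^j mod 71 for j=0..8):
  0:1  1:56  2:12  3:33  4:2  5:41  6:24  7:66
  8:4
Giant step factor: 56^(-9) ≡ 13 (mod 71).
Scan 52·13^i mod 71 for i = 0, 1, …:
  i=0: 52   i=1: 37   i=2: 55   i=3: 5
  i=4: 65   i=5: 64   i=6: 51   i=7: 24
Match at i=7, j=6: x = 7·9 + 6 = 69.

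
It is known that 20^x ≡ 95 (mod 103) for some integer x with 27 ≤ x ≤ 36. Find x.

33

Compute 20^27 mod 103 = 31, then multiply by 20 repeatedly:
  20^27=31  20^28=2  20^29=40  20^30=79  20^31=35
  20^32=82  20^33=95
Found 95 at exponent 33.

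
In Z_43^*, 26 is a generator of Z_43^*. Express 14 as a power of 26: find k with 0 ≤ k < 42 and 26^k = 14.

Successive powers of 26 modulo 43:
  26^0=1  26^1=26  26^2=31  26^3=32  26^4=15  26^5=3
  26^6=35  26^7=7  26^8=10  26^9=2  26^10=9  26^11=19
  26^12=21  26^13=30  26^14=6  26^15=27  26^16=14
So 26^16 ≡ 14 (mod 43), giving k = 16.

16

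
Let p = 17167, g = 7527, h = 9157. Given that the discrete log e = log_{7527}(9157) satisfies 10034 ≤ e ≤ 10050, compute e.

10046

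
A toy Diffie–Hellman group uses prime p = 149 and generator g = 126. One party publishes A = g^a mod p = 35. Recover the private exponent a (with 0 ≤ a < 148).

54

Baby-step giant-step with m = ceil(sqrt(148)) = 13.
Baby table (126^j mod 149 for j=0..12):
  0:1  1:126  2:82  3:51  4:19  5:10  6:68  7:75
  8:63  9:41  10:100  11:84  12:5
Giant step factor: 126^(-13) ≡ 57 (mod 149).
Scan 35·57^i mod 149 for i = 0, 1, …:
  i=0: 35   i=1: 58   i=2: 28   i=3: 106
  i=4: 82
Match at i=4, j=2: a = 4·13 + 2 = 54.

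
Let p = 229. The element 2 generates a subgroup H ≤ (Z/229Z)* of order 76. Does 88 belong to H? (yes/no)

yes

88 ∈ ⟨2⟩ iff 88^76 ≡ 1 (mod 229), since |⟨2⟩| = 76.
88^76 mod 229 = 1.
Since 1 = 1, 88 lies in the subgroup.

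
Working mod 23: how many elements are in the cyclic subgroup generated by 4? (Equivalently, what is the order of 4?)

11

The order of 4 must divide p − 1 = 22 = 2 · 11.
Divisors: 1, 2, 11, 22.
Check each in increasing order: 4^1 ≡ 4;  4^2 ≡ 16;  4^11 ≡ 1.
Smallest exponent giving 1 is 11.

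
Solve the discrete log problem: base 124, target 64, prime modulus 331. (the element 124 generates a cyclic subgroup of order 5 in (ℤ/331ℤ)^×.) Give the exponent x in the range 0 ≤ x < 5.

3

Successive powers of 124 modulo 331:
  124^0=1  124^1=124  124^2=150  124^3=64
So 124^3 ≡ 64 (mod 331), giving x = 3.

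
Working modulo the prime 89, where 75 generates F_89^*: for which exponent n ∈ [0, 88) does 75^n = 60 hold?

Baby-step giant-step with m = ceil(sqrt(88)) = 10.
Baby table (75^j mod 89 for j=0..9):
  0:1  1:75  2:18  3:15  4:57  5:3  6:47  7:54
  8:45  9:82
Giant step factor: 75^(-10) ≡ 10 (mod 89).
Scan 60·10^i mod 89 for i = 0, 1, …:
  i=0: 60   i=1: 66   i=2: 37   i=3: 14
  i=4: 51   i=5: 65   i=6: 27   i=7: 3
Match at i=7, j=5: n = 7·10 + 5 = 75.

75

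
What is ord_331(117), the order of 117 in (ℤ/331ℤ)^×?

The order of 117 must divide p − 1 = 330 = 2 · 3 · 5 · 11.
Divisors: 1, 2, 3, 5, 6, 10, 11, 15, 22, 30, 33, 55, 66, 110, 165, 330.
Check each in increasing order: 117^1 ≡ 117;  117^2 ≡ 118;  117^3 ≡ 235;  117^5 ≡ 257;  117^6 ≡ 279;  117^10 ≡ 180;  117^11 ≡ 207;  117^15 ≡ 251;  117^22 ≡ 150;  117^30 ≡ 111;  117^33 ≡ 267;  117^55 ≡ 330;  117^66 ≡ 124;  117^110 ≡ 1.
Smallest exponent giving 1 is 110.

110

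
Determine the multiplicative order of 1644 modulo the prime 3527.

3526

The order of 1644 must divide p − 1 = 3526 = 2 · 41 · 43.
Divisors: 1, 2, 41, 43, 82, 86, 1763, 3526.
Check each in increasing order: 1644^1 ≡ 1644;  1644^2 ≡ 1054;  1644^41 ≡ 3196;  1644^43 ≡ 299;  1644^82 ≡ 224;  1644^86 ≡ 1226;  1644^1763 ≡ 3526;  1644^3526 ≡ 1.
Smallest exponent giving 1 is 3526.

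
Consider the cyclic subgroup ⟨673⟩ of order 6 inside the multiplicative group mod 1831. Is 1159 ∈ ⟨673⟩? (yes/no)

⟨673⟩ has order 6; its elements mod 1831 are {1, 672, 673, 1158, 1159, 1830}.
1159 is in this set.

yes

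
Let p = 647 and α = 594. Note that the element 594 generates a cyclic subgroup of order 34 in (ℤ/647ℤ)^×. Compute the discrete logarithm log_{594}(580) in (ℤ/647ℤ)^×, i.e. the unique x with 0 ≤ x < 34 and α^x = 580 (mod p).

3

Successive powers of 594 modulo 647:
  594^0=1  594^1=594  594^2=221  594^3=580
So 594^3 ≡ 580 (mod 647), giving x = 3.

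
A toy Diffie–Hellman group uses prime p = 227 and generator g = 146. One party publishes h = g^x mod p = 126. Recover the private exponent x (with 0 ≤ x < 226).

Baby-step giant-step with m = ceil(sqrt(226)) = 16.
Baby table (146^j mod 227 for j=0..15):
  0:1  1:146  2:205  3:193  4:30  5:67  6:21  7:115
  8:219  9:194  10:176  11:45  12:214  13:145  14:59  15:215
Giant step factor: 146^(-16) ≡ 188 (mod 227).
Scan 126·188^i mod 227 for i = 0, 1, …:
  i=0: 126   i=1: 80   i=2: 58   i=3: 8
  i=4: 142   i=5: 137   i=6: 105   i=7: 218
  i=8: 124   i=9: 158   i=10: 194
Match at i=10, j=9: x = 10·16 + 9 = 169.

169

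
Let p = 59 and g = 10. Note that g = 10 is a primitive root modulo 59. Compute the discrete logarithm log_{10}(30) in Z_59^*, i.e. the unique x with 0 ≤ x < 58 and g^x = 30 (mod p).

33

Baby-step giant-step with m = ceil(sqrt(58)) = 8.
Baby table (10^j mod 59 for j=0..7):
  0:1  1:10  2:41  3:56  4:29  5:54  6:9  7:31
Giant step factor: 10^(-8) ≡ 4 (mod 59).
Scan 30·4^i mod 59 for i = 0, 1, …:
  i=0: 30   i=1: 2   i=2: 8   i=3: 32
  i=4: 10
Match at i=4, j=1: x = 4·8 + 1 = 33.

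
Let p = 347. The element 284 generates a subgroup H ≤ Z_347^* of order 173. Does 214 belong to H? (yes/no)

no

214 ∈ ⟨284⟩ iff 214^173 ≡ 1 (mod 347), since |⟨284⟩| = 173.
214^173 mod 347 = 346.
Since 346 ≠ 1, 214 does not lie in the subgroup.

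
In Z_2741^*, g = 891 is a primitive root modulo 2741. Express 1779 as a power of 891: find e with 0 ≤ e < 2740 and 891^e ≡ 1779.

1854

Baby-step giant-step with m = ceil(sqrt(2740)) = 53.
Baby table (891^j mod 2741 for j=0..52):
  0:1  1:891  2:1732  3:29  4:1170  5:890  6:841  7:1038
  8:1141  9:2461  10:2692  11:197  12:103  13:1320  14:231  15:246
  16:2647  17:1217  18:1652  19:15  20:2401  21:1311  22:435  23:1104
  24:2386  25:1651  26:1865  27:669  28:1282  29:2006  30:214  31:1545
  32:613  33:724  34:949  35:1331  36:1809  37:111  38:225  39:382
  40:478  41:1043  42:114  43:157  44:96  45:565  46:1812  47:43
  48:2680  49:469  50:1247  51:972  52:2637
Giant step factor: 891^(-53) ≡ 512 (mod 2741).
Scan 1779·512^i mod 2741 for i = 0, 1, …:
  i=0: 1779   i=1: 836   i=2: 436   i=3: 1211
  i=4: 566   i=5: 1987   i=6: 433   i=7: 2416
  i=8: 801   i=9: 1703     …   i=33: 2441
  i=34: 2637
Match at i=34, j=52: e = 34·53 + 52 = 1854.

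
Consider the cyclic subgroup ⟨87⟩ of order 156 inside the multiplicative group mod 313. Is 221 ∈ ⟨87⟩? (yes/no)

no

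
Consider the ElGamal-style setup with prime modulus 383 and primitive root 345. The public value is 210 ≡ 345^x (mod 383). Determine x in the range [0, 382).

Baby-step giant-step with m = ceil(sqrt(382)) = 20.
Baby table (345^j mod 383 for j=0..19):
  0:1  1:345  2:295  3:280  4:84  5:255  6:268  7:157
  8:162  9:355  10:298  11:166  12:203  13:329  14:137  15:156
  16:200  17:60  18:18  19:82
Giant step factor: 345^(-20) ≡ 81 (mod 383).
Scan 210·81^i mod 383 for i = 0, 1, …:
  i=0: 210   i=1: 158   i=2: 159   i=3: 240
  i=4: 290   i=5: 127   i=6: 329
Match at i=6, j=13: x = 6·20 + 13 = 133.

133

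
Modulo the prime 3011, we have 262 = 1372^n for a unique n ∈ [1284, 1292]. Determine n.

1284

Compute 1372^1284 mod 3011 = 262, then multiply by 1372 repeatedly:
  1372^1284=262
Found 262 at exponent 1284.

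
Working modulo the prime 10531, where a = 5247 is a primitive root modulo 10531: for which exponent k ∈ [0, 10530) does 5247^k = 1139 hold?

Baby-step giant-step with m = ceil(sqrt(10530)) = 103.
Baby table (5247^j mod 10531 for j=0..102):
  0:1  1:5247  2:2975  3:2883  4:4585  5:4691  6:2730  7:2150
  8:2349  9:3933  10:6222  11:734  12:7483  13:3733  14:9922  15:6001
  16:10088  17:2930  18:8981  19:7613  20:1328  21:7025  22:1675  23:5871
  24:1962  25:5827  26:2776  27:1299  28:2296  29:10179  30:6512  31:5900
  32:6691  33:7854  34:2135  35:7892  36:1432  37:5101  38:5676  39:304
  40:4907  41:9265  42:2359  43:3748  44:4379  45:8502  46:678  47:8519
  48:5629  49:6439  50:1985  51:136  52:8015  53:4422  54:2441  55:2231
  56:6116  57:2695  58:8063  59:3534  60:8338  61:3712  62:5045  63:6712
  64:2200  65:1424  66:5249  67:2938  68:8833  69:10351  70:3330  71:1581
  72:7610  73:6649  74:8631  75:3557  76:2647  77:8951  78:8168  79:6857
  80:4783  81:1028  82:2044  83:4310  84:4513  85:6023  86:9681  87:5194
  88:9221  89:3173  90:9751  91:3899  92:6851  93:4894  94:4240  95:5808
  96:8393  97:7960  98:174  99:7312  100:1631  101:6685  102:7965
Giant step factor: 5247^(-103) ≡ 6913 (mod 10531).
Scan 1139·6913^i mod 10531 for i = 0, 1, …:
  i=0: 1139   i=1: 7250   i=2: 2221   i=3: 10106
  i=4: 124   i=5: 4201   i=6: 7546   i=7: 5455
  i=8: 9435   i=9: 5672     …   i=93: 754
  i=94: 10088
Match at i=94, j=16: k = 94·103 + 16 = 9698.

9698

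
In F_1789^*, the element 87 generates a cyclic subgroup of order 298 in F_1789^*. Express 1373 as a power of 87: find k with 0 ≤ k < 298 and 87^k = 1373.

Baby-step giant-step with m = ceil(sqrt(298)) = 18.
Baby table (87^j mod 1789 for j=0..17):
  0:1  1:87  2:413  3:151  4:614  5:1537  6:1333  7:1475
  8:1306  9:915  10:889  11:416  12:412  13:64  14:201  15:1386
  16:719  17:1727
Giant step factor: 87^(-18) ≡ 265 (mod 1789).
Scan 1373·265^i mod 1789 for i = 0, 1, …:
  i=0: 1373   i=1: 678   i=2: 770   i=3: 104
  i=4: 725   i=5: 702   i=6: 1763   i=7: 266
  i=8: 719
Match at i=8, j=16: k = 8·18 + 16 = 160.

160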